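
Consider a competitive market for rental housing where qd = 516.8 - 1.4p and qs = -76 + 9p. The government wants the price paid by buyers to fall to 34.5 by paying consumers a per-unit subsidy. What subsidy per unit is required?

At a buyer price of 34.5, quantity demanded is 516.8 − 1.4·34.5 = 468.5.
Sellers supply 468.5 only when they receive ps with -76 + 9·ps = 468.5, i.e. ps = 60.5.
s = ps − pb = 60.5 − 34.5 = 26.

Required subsidy s = 26 per unit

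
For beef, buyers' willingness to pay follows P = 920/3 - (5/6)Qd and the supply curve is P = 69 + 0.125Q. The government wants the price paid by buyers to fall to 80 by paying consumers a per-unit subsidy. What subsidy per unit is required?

At a buyer price of 80, quantity demanded is 368 − 1.2·80 = 272.
Sellers supply 272 only when they receive Ps = 69 + 0.125·272 = 103.
s = Ps − Pb = 103 − 80 = 23.

Required subsidy s = 23 per unit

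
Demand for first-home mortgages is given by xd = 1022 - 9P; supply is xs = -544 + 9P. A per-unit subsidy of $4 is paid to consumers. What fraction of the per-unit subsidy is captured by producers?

Pre-subsidy: 1022 - 9P = -544 + 9P gives P* = 87, x* = 239.
With the rebate, buyers effectively pay Pb = Ps − 4, where Ps is the price sellers receive.
Demand in terms of Ps becomes xd = 1022 − 9(Ps − 4) = 1058 - 9Ps. Setting this equal to supply: 1058 - 9Ps = -544 + 9Ps, so Ps = 89.
Buyers pay Pb = 89 − 4 = 85; x' = -544 + 9·89 = 257.
Buyers' price falls by P* − Pb = 87 − 85 = 2; sellers' price rises by Ps − P* = 89 − 87 = 2.
So producers capture 2/4 = 0.5 of each unit of subsidy.

Producer share = 0.5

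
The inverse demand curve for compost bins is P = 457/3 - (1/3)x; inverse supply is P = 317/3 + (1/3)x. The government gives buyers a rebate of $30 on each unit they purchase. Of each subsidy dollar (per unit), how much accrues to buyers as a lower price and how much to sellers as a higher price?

Pre-subsidy: 457/3 - (1/3)x = 317/3 + (1/3)x gives x* = 70 and P* = 129.
With the rebate, buyers effectively pay Pb = Ps − 30, where Ps is the price sellers receive.
On the curves, Pb = 457/3 - (1/3)x and Ps = 317/3 + (1/3)x; the wedge Ps − Pb = 30 gives 317/3 + (1/3)x − (457/3 - (1/3)x) = 30, so x' = 115.
Then Pb = 457/3 − (1/3)·115 = 114 and Ps = 317/3 + (1/3)·115 = 144.
Buyers' price falls by P* − Pb = 129 − 114 = 15; sellers' price rises by Ps − P* = 144 − 129 = 15.

Buyers gain $15 per unit; sellers gain $15 per unit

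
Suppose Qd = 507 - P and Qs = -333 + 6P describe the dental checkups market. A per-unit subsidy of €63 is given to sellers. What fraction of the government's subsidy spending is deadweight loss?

DWL / government spending = 3/49

Pre-subsidy: 507 - P = -333 + 6P gives P* = 120, Q* = 387.
With the subsidy, sellers receive Ps = Pb + 63 for each unit, where Pb is the price buyers pay.
Supply in terms of Pb becomes Qs = -333 + 6(Pb + 63) = 45 + 6Pb. Setting this equal to demand: 507 - Pb = 45 + 6Pb, so Pb = 66.
Sellers receive Ps = 66 + 63 = 129; Q' = 507 − 1·66 = 441.
ΔCS = ½(387 + 441)(120 − 66) = 22356; ΔPS = ½(387 + 441)(129 − 120) = 3726.
Government spending = 63 × 441 = 27783.
DWL = ½ × 63 × (441 − 387) = 1701; fraction = 1701 / 27783 = 3/49.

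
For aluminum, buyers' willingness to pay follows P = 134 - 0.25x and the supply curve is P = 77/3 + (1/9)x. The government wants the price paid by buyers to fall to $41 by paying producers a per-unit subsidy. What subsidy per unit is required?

Required subsidy s = $26 per unit

At a buyer price of 41, quantity demanded is 536 − 4·41 = 372.
Sellers supply 372 only when they receive Ps = 77/3 + (1/9)·372 = 67.
s = Ps − Pb = 67 − 41 = 26.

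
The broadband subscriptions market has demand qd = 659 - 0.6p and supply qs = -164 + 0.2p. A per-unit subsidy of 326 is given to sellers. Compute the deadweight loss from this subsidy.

Pre-subsidy: 659 - 0.6p = -164 + 0.2p gives p* = 1028.75, q* = 41.75.
With the subsidy, sellers receive ps = pb + 326 for each unit, where pb is the price buyers pay.
Supply in terms of pb becomes qs = -164 + 0.2(pb + 326) = -98.8 + 0.2pb. Setting this equal to demand: 659 - 0.6pb = -98.8 + 0.2pb, so pb = 947.25.
Sellers receive ps = 947.25 + 326 = 1273.25; q' = 659 − 0.6·947.25 = 90.65.
The subsidy expands output by 90.65 − 41.75 = 48.9 past the efficient level; on those units the gap between marginal cost and willingness to pay runs from 0 up to 326.
DWL = ½ × 326 × 48.9 = 7970.7.

Deadweight loss = 7970.7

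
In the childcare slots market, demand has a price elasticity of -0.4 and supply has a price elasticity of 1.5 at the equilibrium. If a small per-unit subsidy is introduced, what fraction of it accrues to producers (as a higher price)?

For a small subsidy around the equilibrium, the benefit split depends on the relative slopes, which at a point are proportional to the elasticities.
Buyer share = εs/(εs + |εd|) = 1.5/(1.5 + 0.4) = 15/19; seller share = |εd|/(εs + |εd|) = 4/19.
So producers capture 4/19 of the subsidy.

Producer share = 4/19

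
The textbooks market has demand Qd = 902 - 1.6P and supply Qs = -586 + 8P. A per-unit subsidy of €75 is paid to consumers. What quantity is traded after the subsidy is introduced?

Pre-subsidy: 902 - 1.6P = -586 + 8P gives P* = 155, Q* = 654.
With the rebate, buyers effectively pay Pb = Ps − 75, where Ps is the price sellers receive.
Demand in terms of Ps becomes Qd = 902 − 1.6(Ps − 75) = 1022 - 1.6Ps. Setting this equal to supply: 1022 - 1.6Ps = -586 + 8Ps, so Ps = 167.5.
Buyers pay Pb = 167.5 − 75 = 92.5; Q' = -586 + 8·167.5 = 754.

Q' = 754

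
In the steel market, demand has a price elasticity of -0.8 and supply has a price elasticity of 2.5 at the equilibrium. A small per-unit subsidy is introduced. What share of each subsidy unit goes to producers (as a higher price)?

For a small subsidy around the equilibrium, the benefit split depends on the relative slopes, which at a point are proportional to the elasticities.
Buyer share = εs/(εs + |εd|) = 2.5/(2.5 + 0.8) = 25/33; seller share = |εd|/(εs + |εd|) = 8/33.
So producers capture 8/33 of the subsidy.

Producer share = 8/33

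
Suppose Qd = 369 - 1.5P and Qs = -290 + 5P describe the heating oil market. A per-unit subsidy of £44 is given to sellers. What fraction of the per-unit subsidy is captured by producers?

Producer share = 3/13

Pre-subsidy: 369 - 1.5P = -290 + 5P gives P* = 1318/13, Q* = 2820/13.
With the subsidy, sellers receive Ps = Pb + 44 for each unit, where Pb is the price buyers pay.
Supply in terms of Pb becomes Qs = -290 + 5(Pb + 44) = -70 + 5Pb. Setting this equal to demand: 369 - 1.5Pb = -70 + 5Pb, so Pb = 878/13.
Sellers receive Ps = 878/13 + 44 = 1450/13; Q' = 369 − 1.5·(878/13) = 3480/13.
Buyers' price falls by P* − Pb = 1318/13 − 878/13 = 440/13; sellers' price rises by Ps − P* = 1450/13 − 1318/13 = 132/13.
So producers capture (132/13)/44 = 3/13 of each unit of subsidy.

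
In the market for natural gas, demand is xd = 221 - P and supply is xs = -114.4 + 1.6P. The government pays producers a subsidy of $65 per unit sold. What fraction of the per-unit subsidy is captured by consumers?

Consumer share = 8/13

Pre-subsidy: 221 - P = -114.4 + 1.6P gives P* = 129, x* = 92.
With the subsidy, sellers receive Ps = Pb + 65 for each unit, where Pb is the price buyers pay.
Supply in terms of Pb becomes xs = -114.4 + 1.6(Pb + 65) = -10.4 + 1.6Pb. Setting this equal to demand: 221 - Pb = -10.4 + 1.6Pb, so Pb = 89.
Sellers receive Ps = 89 + 65 = 154; x' = 221 − 1·89 = 132.
Buyers' price falls by P* − Pb = 129 − 89 = 40; sellers' price rises by Ps − P* = 154 − 129 = 25.
So consumers capture 40/65 = 8/13 of each unit of subsidy.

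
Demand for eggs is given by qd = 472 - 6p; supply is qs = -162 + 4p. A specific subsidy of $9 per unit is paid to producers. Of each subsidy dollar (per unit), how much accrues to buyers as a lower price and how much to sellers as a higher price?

Buyers gain $3.6 per unit; sellers gain $5.4 per unit

Pre-subsidy: 472 - 6p = -162 + 4p gives p* = 63.4, q* = 91.6.
With the subsidy, sellers receive ps = pb + 9 for each unit, where pb is the price buyers pay.
Supply in terms of pb becomes qs = -162 + 4(pb + 9) = -126 + 4pb. Setting this equal to demand: 472 - 6pb = -126 + 4pb, so pb = 59.8.
Sellers receive ps = 59.8 + 9 = 68.8; q' = 472 − 6·59.8 = 113.2.
Buyers' price falls by p* − pb = 63.4 − 59.8 = 3.6; sellers' price rises by ps − p* = 68.8 − 63.4 = 5.4.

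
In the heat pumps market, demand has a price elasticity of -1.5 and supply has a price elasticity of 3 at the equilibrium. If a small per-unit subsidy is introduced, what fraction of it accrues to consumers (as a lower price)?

For a small subsidy around the equilibrium, the benefit split depends on the relative slopes, which at a point are proportional to the elasticities.
Buyer share = εs/(εs + |εd|) = 3/(3 + 1.5) = 2/3; seller share = |εd|/(εs + |εd|) = 1/3.

Consumer share = 2/3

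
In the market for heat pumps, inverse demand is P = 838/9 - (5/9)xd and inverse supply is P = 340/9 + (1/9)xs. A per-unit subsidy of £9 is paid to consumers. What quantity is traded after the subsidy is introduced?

Pre-subsidy: 838/9 - (5/9)x = 340/9 + (1/9)x gives x* = 83 and P* = 47.
With the rebate, buyers effectively pay Pb = Ps − 9, where Ps is the price sellers receive.
On the curves, Pb = 838/9 - (5/9)x and Ps = 340/9 + (1/9)x; the wedge Ps − Pb = 9 gives 340/9 + (1/9)x − (838/9 - (5/9)x) = 9, so x' = 96.5.
Then Pb = 838/9 − (5/9)·96.5 = 39.5 and Ps = 340/9 + (1/9)·96.5 = 48.5.

x' = 96.5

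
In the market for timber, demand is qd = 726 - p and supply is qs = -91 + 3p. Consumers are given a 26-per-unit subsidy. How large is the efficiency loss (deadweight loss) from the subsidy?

Deadweight loss = 253.5

Pre-subsidy: 726 - p = -91 + 3p gives p* = 204.25, q* = 521.75.
With the rebate, buyers effectively pay pb = ps − 26, where ps is the price sellers receive.
Demand in terms of ps becomes qd = 726 − 1(ps − 26) = 752 - ps. Setting this equal to supply: 752 - ps = -91 + 3ps, so ps = 210.75.
Buyers pay pb = 210.75 − 26 = 184.75; q' = -91 + 3·210.75 = 541.25.
The subsidy expands output by 541.25 − 521.75 = 19.5 past the efficient level; on those units the gap between marginal cost and willingness to pay runs from 0 up to 26.
DWL = ½ × 26 × 19.5 = 253.5.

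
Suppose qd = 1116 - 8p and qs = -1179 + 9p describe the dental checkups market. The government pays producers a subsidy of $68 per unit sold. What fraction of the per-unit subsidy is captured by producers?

Pre-subsidy: 1116 - 8p = -1179 + 9p gives p* = 135, q* = 36.
With the subsidy, sellers receive ps = pb + 68 for each unit, where pb is the price buyers pay.
Supply in terms of pb becomes qs = -1179 + 9(pb + 68) = -567 + 9pb. Setting this equal to demand: 1116 - 8pb = -567 + 9pb, so pb = 99.
Sellers receive ps = 99 + 68 = 167; q' = 1116 − 8·99 = 324.
Buyers' price falls by p* − pb = 135 − 99 = 36; sellers' price rises by ps − p* = 167 − 135 = 32.
So producers capture 32/68 = 8/17 of each unit of subsidy.

Producer share = 8/17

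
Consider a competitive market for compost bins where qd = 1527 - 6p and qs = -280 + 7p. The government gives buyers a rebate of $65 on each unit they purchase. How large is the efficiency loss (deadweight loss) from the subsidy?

Deadweight loss = $6825

Pre-subsidy: 1527 - 6p = -280 + 7p gives p* = 139, q* = 693.
With the rebate, buyers effectively pay pb = ps − 65, where ps is the price sellers receive.
Demand in terms of ps becomes qd = 1527 − 6(ps − 65) = 1917 - 6ps. Setting this equal to supply: 1917 - 6ps = -280 + 7ps, so ps = 169.
Buyers pay pb = 169 − 65 = 104; q' = -280 + 7·169 = 903.
The subsidy expands output by 903 − 693 = 210 past the efficient level; on those units the gap between marginal cost and willingness to pay runs from 0 up to 65.
DWL = ½ × 65 × 210 = 6825.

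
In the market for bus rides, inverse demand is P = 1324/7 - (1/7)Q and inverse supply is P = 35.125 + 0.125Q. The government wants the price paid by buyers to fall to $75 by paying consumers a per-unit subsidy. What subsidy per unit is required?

Required subsidy s = $60 per unit

At a buyer price of 75, quantity demanded is 1324 − 7·75 = 799.
Sellers supply 799 only when they receive Ps = 35.125 + 0.125·799 = 135.
s = Ps − Pb = 135 − 75 = 60.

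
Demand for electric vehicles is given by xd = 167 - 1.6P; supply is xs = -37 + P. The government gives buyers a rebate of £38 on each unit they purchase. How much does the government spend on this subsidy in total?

Pre-subsidy: 167 - 1.6P = -37 + P gives P* = 1020/13, x* = 539/13.
With the rebate, buyers effectively pay Pb = Ps − 38, where Ps is the price sellers receive.
Demand in terms of Ps becomes xd = 167 − 1.6(Ps − 38) = 227.8 - 1.6Ps. Setting this equal to supply: 227.8 - 1.6Ps = -37 + Ps, so Ps = 1324/13.
Buyers pay Pb = 1324/13 − 38 = 830/13; x' = -37 + 1·(1324/13) = 843/13.
Government outlay = subsidy × quantity = 38 × 843/13 = 32034/13.

Government cost = 32034/13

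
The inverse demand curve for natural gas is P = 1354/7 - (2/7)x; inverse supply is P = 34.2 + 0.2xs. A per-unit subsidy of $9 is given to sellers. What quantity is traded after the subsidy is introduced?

Pre-subsidy: 1354/7 - (2/7)x = 34.2 + 0.2x gives x* = 5573/17 and P* = 1696/17.
With the subsidy, sellers receive Ps = Pb + 9 for each unit, where Pb is the price buyers pay.
On the curves, Pb = 1354/7 - (2/7)x and Ps = 34.2 + 0.2x; the wedge Ps − Pb = 9 gives 34.2 + 0.2x − (1354/7 - (2/7)x) = 9, so x' = 5888/17.
Then Pb = 1354/7 − (2/7)·(5888/17) = 1606/17 and Ps = 34.2 + 0.2·(5888/17) = 1759/17.

x' = 5888/17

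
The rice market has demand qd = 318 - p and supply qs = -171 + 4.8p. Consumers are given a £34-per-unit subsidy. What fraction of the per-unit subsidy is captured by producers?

Producer share = 5/29

Pre-subsidy: 318 - p = -171 + 4.8p gives p* = 2445/29, q* = 6777/29.
With the rebate, buyers effectively pay pb = ps − 34, where ps is the price sellers receive.
Demand in terms of ps becomes qd = 318 − 1(ps − 34) = 352 - ps. Setting this equal to supply: 352 - ps = -171 + 4.8ps, so ps = 2615/29.
Buyers pay pb = 2615/29 − 34 = 1629/29; q' = -171 + 4.8·(2615/29) = 7593/29.
Buyers' price falls by p* − pb = 2445/29 − 1629/29 = 816/29; sellers' price rises by ps − p* = 2615/29 − 2445/29 = 170/29.
So producers capture (170/29)/34 = 5/29 of each unit of subsidy.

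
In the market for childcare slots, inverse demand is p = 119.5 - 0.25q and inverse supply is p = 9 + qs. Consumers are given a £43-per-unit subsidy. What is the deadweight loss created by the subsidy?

Deadweight loss = £739.6

Pre-subsidy: 119.5 - 0.25q = 9 + q gives q* = 88.4 and p* = 97.4.
With the rebate, buyers effectively pay pb = ps − 43, where ps is the price sellers receive.
On the curves, pb = 119.5 - 0.25q and ps = 9 + q; the wedge ps − pb = 43 gives 9 + q − (119.5 - 0.25q) = 43, so q' = 122.8.
Then pb = 119.5 − 0.25·122.8 = 88.8 and ps = 9 + 1·122.8 = 131.8.
The subsidy expands output by 122.8 − 88.4 = 34.4 past the efficient level; on those units the gap between marginal cost and willingness to pay runs from 0 up to 43.
DWL = ½ × 43 × 34.4 = 739.6.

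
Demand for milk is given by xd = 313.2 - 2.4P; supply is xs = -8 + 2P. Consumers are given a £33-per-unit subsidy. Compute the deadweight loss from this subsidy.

Deadweight loss = £594

Pre-subsidy: 313.2 - 2.4P = -8 + 2P gives P* = 73, x* = 138.
With the rebate, buyers effectively pay Pb = Ps − 33, where Ps is the price sellers receive.
Demand in terms of Ps becomes xd = 313.2 − 2.4(Ps − 33) = 392.4 - 2.4Ps. Setting this equal to supply: 392.4 - 2.4Ps = -8 + 2Ps, so Ps = 91.
Buyers pay Pb = 91 − 33 = 58; x' = -8 + 2·91 = 174.
The subsidy expands output by 174 − 138 = 36 past the efficient level; on those units the gap between marginal cost and willingness to pay runs from 0 up to 33.
DWL = ½ × 33 × 36 = 594.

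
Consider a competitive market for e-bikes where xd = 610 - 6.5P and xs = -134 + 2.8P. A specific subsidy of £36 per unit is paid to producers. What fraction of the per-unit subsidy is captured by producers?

Producer share = 65/93

Pre-subsidy: 610 - 6.5P = -134 + 2.8P gives P* = 80, x* = 90.
With the subsidy, sellers receive Ps = Pb + 36 for each unit, where Pb is the price buyers pay.
Supply in terms of Pb becomes xs = -134 + 2.8(Pb + 36) = -33.2 + 2.8Pb. Setting this equal to demand: 610 - 6.5Pb = -33.2 + 2.8Pb, so Pb = 2144/31.
Sellers receive Ps = 2144/31 + 36 = 3260/31; x' = 610 − 6.5·(2144/31) = 4974/31.
Buyers' price falls by P* − Pb = 80 − 2144/31 = 336/31; sellers' price rises by Ps − P* = 3260/31 − 80 = 780/31.
So producers capture (780/31)/36 = 65/93 of each unit of subsidy.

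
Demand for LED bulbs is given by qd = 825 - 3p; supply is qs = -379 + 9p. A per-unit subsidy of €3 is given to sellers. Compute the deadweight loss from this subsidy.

Deadweight loss = €10.125

Pre-subsidy: 825 - 3p = -379 + 9p gives p* = 301/3, q* = 524.
With the subsidy, sellers receive ps = pb + 3 for each unit, where pb is the price buyers pay.
Supply in terms of pb becomes qs = -379 + 9(pb + 3) = -352 + 9pb. Setting this equal to demand: 825 - 3pb = -352 + 9pb, so pb = 1177/12.
Sellers receive ps = 1177/12 + 3 = 1213/12; q' = 825 − 3·(1177/12) = 530.75.
The subsidy expands output by 530.75 − 524 = 6.75 past the efficient level; on those units the gap between marginal cost and willingness to pay runs from 0 up to 3.
DWL = ½ × 3 × 6.75 = 10.125.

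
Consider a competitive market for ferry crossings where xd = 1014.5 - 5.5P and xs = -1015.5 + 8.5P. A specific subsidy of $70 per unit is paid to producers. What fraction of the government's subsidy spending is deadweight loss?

DWL / government spending = 935/3606

Pre-subsidy: 1014.5 - 5.5P = -1015.5 + 8.5P gives P* = 145, x* = 217.
With the subsidy, sellers receive Ps = Pb + 70 for each unit, where Pb is the price buyers pay.
Supply in terms of Pb becomes xs = -1015.5 + 8.5(Pb + 70) = -420.5 + 8.5Pb. Setting this equal to demand: 1014.5 - 5.5Pb = -420.5 + 8.5Pb, so Pb = 102.5.
Sellers receive Ps = 102.5 + 70 = 172.5; x' = 1014.5 − 5.5·102.5 = 450.75.
ΔCS = ½(217 + 450.75)(145 − 102.5) = 14189.6875; ΔPS = ½(217 + 450.75)(172.5 − 145) = 9181.5625.
Government spending = 70 × 450.75 = 31552.5.
DWL = ½ × 70 × (450.75 − 217) = 8181.25; fraction = 8181.25 / 31552.5 = 935/3606.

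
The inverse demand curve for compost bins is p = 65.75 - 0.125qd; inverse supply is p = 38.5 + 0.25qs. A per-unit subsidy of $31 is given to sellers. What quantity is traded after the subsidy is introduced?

Pre-subsidy: 65.75 - 0.125q = 38.5 + 0.25q gives q* = 218/3 and p* = 170/3.
With the subsidy, sellers receive ps = pb + 31 for each unit, where pb is the price buyers pay.
On the curves, pb = 65.75 - 0.125q and ps = 38.5 + 0.25q; the wedge ps − pb = 31 gives 38.5 + 0.25q − (65.75 - 0.125q) = 31, so q' = 466/3.
Then pb = 65.75 − 0.125·(466/3) = 139/3 and ps = 38.5 + 0.25·(466/3) = 232/3.

q' = 466/3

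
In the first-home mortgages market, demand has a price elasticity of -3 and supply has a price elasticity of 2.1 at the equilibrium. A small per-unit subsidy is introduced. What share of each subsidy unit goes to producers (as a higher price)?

For a small subsidy around the equilibrium, the benefit split depends on the relative slopes, which at a point are proportional to the elasticities.
Buyer share = εs/(εs + |εd|) = 2.1/(2.1 + 3) = 7/17; seller share = |εd|/(εs + |εd|) = 10/17.
So producers capture 10/17 of the subsidy.

Producer share = 10/17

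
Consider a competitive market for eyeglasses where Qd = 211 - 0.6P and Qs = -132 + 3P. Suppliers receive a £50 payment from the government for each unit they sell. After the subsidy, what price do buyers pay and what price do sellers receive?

Pre-subsidy: 211 - 0.6P = -132 + 3P gives P* = 1715/18, Q* = 923/6.
With the subsidy, sellers receive Ps = Pb + 50 for each unit, where Pb is the price buyers pay.
Supply in terms of Pb becomes Qs = -132 + 3(Pb + 50) = 18 + 3Pb. Setting this equal to demand: 211 - 0.6Pb = 18 + 3Pb, so Pb = 965/18.
Sellers receive Ps = 965/18 + 50 = 1865/18; Q' = 211 − 0.6·(965/18) = 1073/6.

Buyers pay 965/18; sellers receive 1865/18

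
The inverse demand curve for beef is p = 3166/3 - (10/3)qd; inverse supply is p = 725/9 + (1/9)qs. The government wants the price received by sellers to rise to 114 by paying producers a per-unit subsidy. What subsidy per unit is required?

Required subsidy s = 62 per unit

At a seller price of 114, quantity supplied is -725 + 9·114 = 301.
Buyers absorb 301 only when they pay pb = 3166/3 − (10/3)·301 = 52.
s = ps − pb = 114 − 52 = 62.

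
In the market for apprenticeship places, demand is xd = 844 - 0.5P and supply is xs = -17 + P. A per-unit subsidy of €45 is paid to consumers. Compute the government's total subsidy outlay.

Government cost = €25740

Pre-subsidy: 844 - 0.5P = -17 + P gives P* = 574, x* = 557.
With the rebate, buyers effectively pay Pb = Ps − 45, where Ps is the price sellers receive.
Demand in terms of Ps becomes xd = 844 − 0.5(Ps − 45) = 866.5 - 0.5Ps. Setting this equal to supply: 866.5 - 0.5Ps = -17 + Ps, so Ps = 589.
Buyers pay Pb = 589 − 45 = 544; x' = -17 + 1·589 = 572.
Government outlay = subsidy × quantity = 45 × 572 = 25740.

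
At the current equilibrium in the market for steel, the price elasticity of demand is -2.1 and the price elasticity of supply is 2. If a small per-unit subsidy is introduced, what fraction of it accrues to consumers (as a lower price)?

Consumer share = 20/41

For a small subsidy around the equilibrium, the benefit split depends on the relative slopes, which at a point are proportional to the elasticities.
Buyer share = εs/(εs + |εd|) = 2/(2 + 2.1) = 20/41; seller share = |εd|/(εs + |εd|) = 21/41.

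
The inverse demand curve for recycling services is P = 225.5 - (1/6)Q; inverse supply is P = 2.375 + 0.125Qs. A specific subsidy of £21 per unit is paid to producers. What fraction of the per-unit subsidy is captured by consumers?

Pre-subsidy: 225.5 - (1/6)Q = 2.375 + 0.125Q gives Q* = 765 and P* = 98.
With the subsidy, sellers receive Ps = Pb + 21 for each unit, where Pb is the price buyers pay.
On the curves, Pb = 225.5 - (1/6)Q and Ps = 2.375 + 0.125Q; the wedge Ps − Pb = 21 gives 2.375 + 0.125Q − (225.5 - (1/6)Q) = 21, so Q' = 837.
Then Pb = 225.5 − (1/6)·837 = 86 and Ps = 2.375 + 0.125·837 = 107.
Buyers' price falls by P* − Pb = 98 − 86 = 12; sellers' price rises by Ps − P* = 107 − 98 = 9.
So consumers capture 12/21 = 4/7 of each unit of subsidy.

Consumer share = 4/7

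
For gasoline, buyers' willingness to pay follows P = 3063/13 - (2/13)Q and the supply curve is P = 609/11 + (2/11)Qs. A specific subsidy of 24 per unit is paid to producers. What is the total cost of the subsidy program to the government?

Pre-subsidy: 3063/13 - (2/13)Q = 609/11 + (2/11)Q gives Q* = 537 and P* = 153.
With the subsidy, sellers receive Ps = Pb + 24 for each unit, where Pb is the price buyers pay.
On the curves, Pb = 3063/13 - (2/13)Q and Ps = 609/11 + (2/11)Q; the wedge Ps − Pb = 24 gives 609/11 + (2/11)Q − (3063/13 - (2/13)Q) = 24, so Q' = 608.5.
Then Pb = 3063/13 − (2/13)·608.5 = 142 and Ps = 609/11 + (2/11)·608.5 = 166.
Government outlay = subsidy × quantity = 24 × 608.5 = 14604.

Government cost = 14604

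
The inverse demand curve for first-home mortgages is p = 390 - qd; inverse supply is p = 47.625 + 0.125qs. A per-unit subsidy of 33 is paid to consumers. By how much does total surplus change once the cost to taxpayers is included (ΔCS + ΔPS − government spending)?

Pre-subsidy: 390 - q = 47.625 + 0.125q gives q* = 913/3 and p* = 257/3.
With the rebate, buyers effectively pay pb = ps − 33, where ps is the price sellers receive.
On the curves, pb = 390 - q and ps = 47.625 + 0.125q; the wedge ps − pb = 33 gives 47.625 + 0.125q − (390 - q) = 33, so q' = 1001/3.
Then pb = 390 − 1·(1001/3) = 169/3 and ps = 47.625 + 0.125·(1001/3) = 268/3.
ΔCS = ½(913/3 + 1001/3)(257/3 − 169/3) = 28072/3; ΔPS = ½(913/3 + 1001/3)(268/3 − 257/3) = 3509/3.
Government spending = 33 × 1001/3 = 11011.
Net change = 28072/3 + 3509/3 − 11011 = -484. The loss equals the DWL triangle ½·33·88/3.

Net change in total surplus = -484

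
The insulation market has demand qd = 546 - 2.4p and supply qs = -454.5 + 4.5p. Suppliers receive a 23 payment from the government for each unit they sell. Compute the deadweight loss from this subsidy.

Deadweight loss = 414

Pre-subsidy: 546 - 2.4p = -454.5 + 4.5p gives p* = 145, q* = 198.
With the subsidy, sellers receive ps = pb + 23 for each unit, where pb is the price buyers pay.
Supply in terms of pb becomes qs = -454.5 + 4.5(pb + 23) = -351 + 4.5pb. Setting this equal to demand: 546 - 2.4pb = -351 + 4.5pb, so pb = 130.
Sellers receive ps = 130 + 23 = 153; q' = 546 − 2.4·130 = 234.
The subsidy expands output by 234 − 198 = 36 past the efficient level; on those units the gap between marginal cost and willingness to pay runs from 0 up to 23.
DWL = ½ × 23 × 36 = 414.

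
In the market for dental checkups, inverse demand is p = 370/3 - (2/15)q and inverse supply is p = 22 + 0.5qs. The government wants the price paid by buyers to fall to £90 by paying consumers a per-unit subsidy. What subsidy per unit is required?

Required subsidy s = £57 per unit

At a buyer price of 90, quantity demanded is 925 − 7.5·90 = 250.
Sellers supply 250 only when they receive ps = 22 + 0.5·250 = 147.
s = ps − pb = 147 − 90 = 57.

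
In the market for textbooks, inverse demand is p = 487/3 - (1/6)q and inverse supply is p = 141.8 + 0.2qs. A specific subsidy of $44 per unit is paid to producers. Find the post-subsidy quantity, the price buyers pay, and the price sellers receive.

Pre-subsidy: 487/3 - (1/6)q = 141.8 + 0.2q gives q* = 56 and p* = 153.
With the subsidy, sellers receive ps = pb + 44 for each unit, where pb is the price buyers pay.
On the curves, pb = 487/3 - (1/6)q and ps = 141.8 + 0.2q; the wedge ps − pb = 44 gives 141.8 + 0.2q − (487/3 - (1/6)q) = 44, so q' = 176.
Then pb = 487/3 − (1/6)·176 = 133 and ps = 141.8 + 0.2·176 = 177.

q' = 176; buyers pay $133; sellers receive $177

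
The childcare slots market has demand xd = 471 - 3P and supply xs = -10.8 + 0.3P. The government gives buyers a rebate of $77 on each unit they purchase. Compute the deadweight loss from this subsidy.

Pre-subsidy: 471 - 3P = -10.8 + 0.3P gives P* = 146, x* = 33.
With the rebate, buyers effectively pay Pb = Ps − 77, where Ps is the price sellers receive.
Demand in terms of Ps becomes xd = 471 − 3(Ps − 77) = 702 - 3Ps. Setting this equal to supply: 702 - 3Ps = -10.8 + 0.3Ps, so Ps = 216.
Buyers pay Pb = 216 − 77 = 139; x' = -10.8 + 0.3·216 = 54.
The subsidy expands output by 54 − 33 = 21 past the efficient level; on those units the gap between marginal cost and willingness to pay runs from 0 up to 77.
DWL = ½ × 77 × 21 = 808.5.

Deadweight loss = $808.5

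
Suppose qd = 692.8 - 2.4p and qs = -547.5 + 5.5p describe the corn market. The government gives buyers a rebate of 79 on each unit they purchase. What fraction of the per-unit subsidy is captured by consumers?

Pre-subsidy: 692.8 - 2.4p = -547.5 + 5.5p gives p* = 157, q* = 316.
With the rebate, buyers effectively pay pb = ps − 79, where ps is the price sellers receive.
Demand in terms of ps becomes qd = 692.8 − 2.4(ps − 79) = 882.4 - 2.4ps. Setting this equal to supply: 882.4 - 2.4ps = -547.5 + 5.5ps, so ps = 181.
Buyers pay pb = 181 − 79 = 102; q' = -547.5 + 5.5·181 = 448.
Buyers' price falls by p* − pb = 157 − 102 = 55; sellers' price rises by ps − p* = 181 − 157 = 24.
So consumers capture 55/79 = 55/79 of each unit of subsidy.

Consumer share = 55/79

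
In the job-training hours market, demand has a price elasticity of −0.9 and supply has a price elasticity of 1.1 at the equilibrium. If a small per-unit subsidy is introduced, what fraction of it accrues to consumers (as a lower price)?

For a small subsidy around the equilibrium, the benefit split depends on the relative slopes, which at a point are proportional to the elasticities.
Buyer share = εs/(εs + |εd|) = 1.1/(1.1 + 0.9) = 0.55; seller share = |εd|/(εs + |εd|) = 0.45.

Consumer share = 0.55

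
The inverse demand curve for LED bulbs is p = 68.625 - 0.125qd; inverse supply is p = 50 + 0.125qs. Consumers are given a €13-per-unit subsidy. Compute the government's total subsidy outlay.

Pre-subsidy: 68.625 - 0.125q = 50 + 0.125q gives q* = 74.5 and p* = 59.3125.
With the rebate, buyers effectively pay pb = ps − 13, where ps is the price sellers receive.
On the curves, pb = 68.625 - 0.125q and ps = 50 + 0.125q; the wedge ps − pb = 13 gives 50 + 0.125q − (68.625 - 0.125q) = 13, so q' = 126.5.
Then pb = 68.625 − 0.125·126.5 = 52.8125 and ps = 50 + 0.125·126.5 = 65.8125.
Government outlay = subsidy × quantity = 13 × 126.5 = 1644.5.

Government cost = €1644.5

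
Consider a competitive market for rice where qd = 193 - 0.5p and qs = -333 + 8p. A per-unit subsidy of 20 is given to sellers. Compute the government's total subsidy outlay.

Government cost = 58300/17

Pre-subsidy: 193 - 0.5p = -333 + 8p gives p* = 1052/17, q* = 2755/17.
With the subsidy, sellers receive ps = pb + 20 for each unit, where pb is the price buyers pay.
Supply in terms of pb becomes qs = -333 + 8(pb + 20) = -173 + 8pb. Setting this equal to demand: 193 - 0.5pb = -173 + 8pb, so pb = 732/17.
Sellers receive ps = 732/17 + 20 = 1072/17; q' = 193 − 0.5·(732/17) = 2915/17.
Government outlay = subsidy × quantity = 20 × 2915/17 = 58300/17.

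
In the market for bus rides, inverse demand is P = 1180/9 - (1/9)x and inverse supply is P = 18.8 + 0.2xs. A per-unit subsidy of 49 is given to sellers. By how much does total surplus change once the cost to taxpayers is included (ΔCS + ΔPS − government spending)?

Net change in total surplus = -3858.75

Pre-subsidy: 1180/9 - (1/9)x = 18.8 + 0.2x gives x* = 361 and P* = 91.
With the subsidy, sellers receive Ps = Pb + 49 for each unit, where Pb is the price buyers pay.
On the curves, Pb = 1180/9 - (1/9)x and Ps = 18.8 + 0.2x; the wedge Ps − Pb = 49 gives 18.8 + 0.2x − (1180/9 - (1/9)x) = 49, so x' = 518.5.
Then Pb = 1180/9 − (1/9)·518.5 = 73.5 and Ps = 18.8 + 0.2·518.5 = 122.5.
ΔCS = ½(361 + 518.5)(91 − 73.5) = 7695.625; ΔPS = ½(361 + 518.5)(122.5 − 91) = 13852.125.
Government spending = 49 × 518.5 = 25406.5.
Net change = 7695.625 + 13852.125 − 25406.5 = -3858.75. The loss equals the DWL triangle ½·49·157.5.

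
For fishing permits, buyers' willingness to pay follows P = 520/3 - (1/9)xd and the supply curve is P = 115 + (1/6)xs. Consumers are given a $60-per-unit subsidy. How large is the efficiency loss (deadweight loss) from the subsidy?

Deadweight loss = $6480

Pre-subsidy: 520/3 - (1/9)x = 115 + (1/6)x gives x* = 210 and P* = 150.
With the rebate, buyers effectively pay Pb = Ps − 60, where Ps is the price sellers receive.
On the curves, Pb = 520/3 - (1/9)x and Ps = 115 + (1/6)x; the wedge Ps − Pb = 60 gives 115 + (1/6)x − (520/3 - (1/9)x) = 60, so x' = 426.
Then Pb = 520/3 − (1/9)·426 = 126 and Ps = 115 + (1/6)·426 = 186.
The subsidy expands output by 426 − 210 = 216 past the efficient level; on those units the gap between marginal cost and willingness to pay runs from 0 up to 60.
DWL = ½ × 60 × 216 = 6480.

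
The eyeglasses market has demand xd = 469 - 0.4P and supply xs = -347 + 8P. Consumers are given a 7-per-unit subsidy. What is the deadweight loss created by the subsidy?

Pre-subsidy: 469 - 0.4P = -347 + 8P gives P* = 680/7, x* = 3011/7.
With the rebate, buyers effectively pay Pb = Ps − 7, where Ps is the price sellers receive.
Demand in terms of Ps becomes xd = 469 − 0.4(Ps − 7) = 471.8 - 0.4Ps. Setting this equal to supply: 471.8 - 0.4Ps = -347 + 8Ps, so Ps = 2047/21.
Buyers pay Pb = 2047/21 − 7 = 1900/21; x' = -347 + 8·(2047/21) = 9089/21.
The subsidy expands output by 9089/21 − 3011/7 = 8/3 past the efficient level; on those units the gap between marginal cost and willingness to pay runs from 0 up to 7.
DWL = ½ × 7 × 8/3 = 28/3.

Deadweight loss = 28/3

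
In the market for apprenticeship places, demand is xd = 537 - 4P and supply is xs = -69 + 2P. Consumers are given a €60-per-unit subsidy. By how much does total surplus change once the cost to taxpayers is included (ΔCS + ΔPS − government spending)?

Pre-subsidy: 537 - 4P = -69 + 2P gives P* = 101, x* = 133.
With the rebate, buyers effectively pay Pb = Ps − 60, where Ps is the price sellers receive.
Demand in terms of Ps becomes xd = 537 − 4(Ps − 60) = 777 - 4Ps. Setting this equal to supply: 777 - 4Ps = -69 + 2Ps, so Ps = 141.
Buyers pay Pb = 141 − 60 = 81; x' = -69 + 2·141 = 213.
ΔCS = ½(133 + 213)(101 − 81) = 3460; ΔPS = ½(133 + 213)(141 − 101) = 6920.
Government spending = 60 × 213 = 12780.
Net change = 3460 + 6920 − 12780 = -2400. The loss equals the DWL triangle ½·60·80.

Net change in total surplus = -€2400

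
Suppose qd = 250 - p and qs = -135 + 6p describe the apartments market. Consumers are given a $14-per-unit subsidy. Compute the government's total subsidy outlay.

Government cost = $2898

Pre-subsidy: 250 - p = -135 + 6p gives p* = 55, q* = 195.
With the rebate, buyers effectively pay pb = ps − 14, where ps is the price sellers receive.
Demand in terms of ps becomes qd = 250 − 1(ps − 14) = 264 - ps. Setting this equal to supply: 264 - ps = -135 + 6ps, so ps = 57.
Buyers pay pb = 57 − 14 = 43; q' = -135 + 6·57 = 207.
Government outlay = subsidy × quantity = 14 × 207 = 2898.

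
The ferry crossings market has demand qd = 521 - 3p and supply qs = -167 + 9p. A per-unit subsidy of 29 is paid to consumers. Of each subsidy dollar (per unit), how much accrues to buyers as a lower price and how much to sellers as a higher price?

Buyers gain 21.75 per unit; sellers gain 7.25 per unit

Pre-subsidy: 521 - 3p = -167 + 9p gives p* = 172/3, q* = 349.
With the rebate, buyers effectively pay pb = ps − 29, where ps is the price sellers receive.
Demand in terms of ps becomes qd = 521 − 3(ps − 29) = 608 - 3ps. Setting this equal to supply: 608 - 3ps = -167 + 9ps, so ps = 775/12.
Buyers pay pb = 775/12 − 29 = 427/12; q' = -167 + 9·(775/12) = 414.25.
Buyers' price falls by p* − pb = 172/3 − 427/12 = 21.75; sellers' price rises by ps − p* = 775/12 − 172/3 = 7.25.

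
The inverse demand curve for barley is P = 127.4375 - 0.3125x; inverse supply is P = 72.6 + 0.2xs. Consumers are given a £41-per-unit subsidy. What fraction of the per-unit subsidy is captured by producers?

Pre-subsidy: 127.4375 - 0.3125x = 72.6 + 0.2x gives x* = 107 and P* = 94.
With the rebate, buyers effectively pay Pb = Ps − 41, where Ps is the price sellers receive.
On the curves, Pb = 127.4375 - 0.3125x and Ps = 72.6 + 0.2x; the wedge Ps − Pb = 41 gives 72.6 + 0.2x − (127.4375 - 0.3125x) = 41, so x' = 187.
Then Pb = 127.4375 − 0.3125·187 = 69 and Ps = 72.6 + 0.2·187 = 110.
Buyers' price falls by P* − Pb = 94 − 69 = 25; sellers' price rises by Ps − P* = 110 − 94 = 16.
So producers capture 16/41 = 16/41 of each unit of subsidy.

Producer share = 16/41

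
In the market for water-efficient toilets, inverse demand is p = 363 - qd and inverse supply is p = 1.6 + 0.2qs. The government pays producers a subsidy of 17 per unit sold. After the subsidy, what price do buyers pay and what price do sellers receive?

Pre-subsidy: 363 - q = 1.6 + 0.2q gives q* = 1807/6 and p* = 371/6.
With the subsidy, sellers receive ps = pb + 17 for each unit, where pb is the price buyers pay.
On the curves, pb = 363 - q and ps = 1.6 + 0.2q; the wedge ps − pb = 17 gives 1.6 + 0.2q − (363 - q) = 17, so q' = 946/3.
Then pb = 363 − 1·(946/3) = 143/3 and ps = 1.6 + 0.2·(946/3) = 194/3.

Buyers pay 143/3; sellers receive 194/3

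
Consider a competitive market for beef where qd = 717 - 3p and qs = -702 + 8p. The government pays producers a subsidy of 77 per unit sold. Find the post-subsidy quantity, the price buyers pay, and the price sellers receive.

q' = 498; buyers pay 73; sellers receive 150

Pre-subsidy: 717 - 3p = -702 + 8p gives p* = 129, q* = 330.
With the subsidy, sellers receive ps = pb + 77 for each unit, where pb is the price buyers pay.
Supply in terms of pb becomes qs = -702 + 8(pb + 77) = -86 + 8pb. Setting this equal to demand: 717 - 3pb = -86 + 8pb, so pb = 73.
Sellers receive ps = 73 + 77 = 150; q' = 717 − 3·73 = 498.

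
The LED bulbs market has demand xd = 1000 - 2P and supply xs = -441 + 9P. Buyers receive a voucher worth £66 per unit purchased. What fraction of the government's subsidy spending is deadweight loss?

DWL / government spending = 3/47

Pre-subsidy: 1000 - 2P = -441 + 9P gives P* = 131, x* = 738.
With the rebate, buyers effectively pay Pb = Ps − 66, where Ps is the price sellers receive.
Demand in terms of Ps becomes xd = 1000 − 2(Ps − 66) = 1132 - 2Ps. Setting this equal to supply: 1132 - 2Ps = -441 + 9Ps, so Ps = 143.
Buyers pay Pb = 143 − 66 = 77; x' = -441 + 9·143 = 846.
ΔCS = ½(738 + 846)(131 − 77) = 42768; ΔPS = ½(738 + 846)(143 − 131) = 9504.
Government spending = 66 × 846 = 55836.
DWL = ½ × 66 × (846 − 738) = 3564; fraction = 3564 / 55836 = 3/47.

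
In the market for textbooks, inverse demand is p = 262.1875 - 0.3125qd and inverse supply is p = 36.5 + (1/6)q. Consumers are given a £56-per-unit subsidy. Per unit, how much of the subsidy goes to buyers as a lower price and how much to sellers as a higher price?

Pre-subsidy: 262.1875 - 0.3125q = 36.5 + (1/6)q gives q* = 471 and p* = 115.
With the rebate, buyers effectively pay pb = ps − 56, where ps is the price sellers receive.
On the curves, pb = 262.1875 - 0.3125q and ps = 36.5 + (1/6)q; the wedge ps − pb = 56 gives 36.5 + (1/6)q − (262.1875 - 0.3125q) = 56, so q' = 13521/23.
Then pb = 262.1875 − 0.3125·(13521/23) = 1805/23 and ps = 36.5 + (1/6)·(13521/23) = 3093/23.
Buyers' price falls by p* − pb = 115 − 1805/23 = 840/23; sellers' price rises by ps − p* = 3093/23 − 115 = 448/23.

Buyers gain 840/23 per unit; sellers gain 448/23 per unit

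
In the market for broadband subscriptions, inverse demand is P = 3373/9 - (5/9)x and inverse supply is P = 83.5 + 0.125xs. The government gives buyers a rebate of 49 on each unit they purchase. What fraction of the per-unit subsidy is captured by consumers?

Pre-subsidy: 3373/9 - (5/9)x = 83.5 + 0.125x gives x* = 428 and P* = 137.
With the rebate, buyers effectively pay Pb = Ps − 49, where Ps is the price sellers receive.
On the curves, Pb = 3373/9 - (5/9)x and Ps = 83.5 + 0.125x; the wedge Ps − Pb = 49 gives 83.5 + 0.125x − (3373/9 - (5/9)x) = 49, so x' = 500.
Then Pb = 3373/9 − (5/9)·500 = 97 and Ps = 83.5 + 0.125·500 = 146.
Buyers' price falls by P* − Pb = 137 − 97 = 40; sellers' price rises by Ps − P* = 146 − 137 = 9.
So consumers capture 40/49 = 40/49 of each unit of subsidy.

Consumer share = 40/49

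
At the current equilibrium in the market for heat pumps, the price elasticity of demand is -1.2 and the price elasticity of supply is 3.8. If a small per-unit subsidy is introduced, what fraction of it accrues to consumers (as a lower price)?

Consumer share = 0.76

For a small subsidy around the equilibrium, the benefit split depends on the relative slopes, which at a point are proportional to the elasticities.
Buyer share = εs/(εs + |εd|) = 3.8/(3.8 + 1.2) = 0.76; seller share = |εd|/(εs + |εd|) = 0.24.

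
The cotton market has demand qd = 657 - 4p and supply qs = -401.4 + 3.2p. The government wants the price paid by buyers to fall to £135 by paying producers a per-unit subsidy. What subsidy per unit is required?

At a buyer price of 135, quantity demanded is 657 − 4·135 = 117.
Sellers supply 117 only when they receive ps with -401.4 + 3.2·ps = 117, i.e. ps = 162.
s = ps − pb = 162 − 135 = 27.

Required subsidy s = £27 per unit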